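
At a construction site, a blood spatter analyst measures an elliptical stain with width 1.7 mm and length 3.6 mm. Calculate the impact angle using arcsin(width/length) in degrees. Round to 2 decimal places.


Blood spatter impact angle calculation:
width / length = 1.7 / 3.6 = 0.472222
angle = arcsin(0.472222)
angle = 28.18 degrees

28.18


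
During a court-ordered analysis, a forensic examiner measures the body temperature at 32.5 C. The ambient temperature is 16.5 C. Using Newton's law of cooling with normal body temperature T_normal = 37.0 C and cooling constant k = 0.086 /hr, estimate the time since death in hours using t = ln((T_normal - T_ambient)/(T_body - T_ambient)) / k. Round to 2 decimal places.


Using Newton's law of cooling:
t = ln((T_normal - T_ambient) / (T_body - T_ambient)) / k
T_normal - T_ambient = 20.5
T_body - T_ambient = 16.0
Ratio = 1.28125
ln(ratio) = 0.247836
t = 0.247836 / 0.086 = 2.88 hours

2.88


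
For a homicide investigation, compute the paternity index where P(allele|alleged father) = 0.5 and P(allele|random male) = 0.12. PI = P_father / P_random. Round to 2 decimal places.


Paternity Index calculation:
PI = P(allele|father) / P(allele|random)
PI = 0.5 / 0.12
PI = 4.17

4.17


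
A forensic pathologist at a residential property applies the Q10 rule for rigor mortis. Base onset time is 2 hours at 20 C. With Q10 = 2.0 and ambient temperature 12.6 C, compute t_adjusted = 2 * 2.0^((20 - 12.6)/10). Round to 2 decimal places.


Rigor mortis time adjustment:
Exponent = (T_ref - T_actual) / 10 = (20 - 12.6) / 10 = 0.74
Q10 factor = 2.0^0.74 = 1.67018
t_adjusted = 2 * 1.67018 = 3.34 hours

3.34


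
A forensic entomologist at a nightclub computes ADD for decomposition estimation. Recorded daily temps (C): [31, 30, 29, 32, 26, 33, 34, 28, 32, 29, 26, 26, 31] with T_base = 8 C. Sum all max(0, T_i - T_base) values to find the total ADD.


Computing ADD day by day:
Day 1: max(0, 31 - 8) = 23
Day 2: max(0, 30 - 8) = 22
Day 3: max(0, 29 - 8) = 21
Day 4: max(0, 32 - 8) = 24
Day 5: max(0, 26 - 8) = 18
Day 6: max(0, 33 - 8) = 25
Day 7: max(0, 34 - 8) = 26
Day 8: max(0, 28 - 8) = 20
Day 9: max(0, 32 - 8) = 24
Day 10: max(0, 29 - 8) = 21
Day 11: max(0, 26 - 8) = 18
Day 12: max(0, 26 - 8) = 18
Day 13: max(0, 31 - 8) = 23
Total ADD = 283

283


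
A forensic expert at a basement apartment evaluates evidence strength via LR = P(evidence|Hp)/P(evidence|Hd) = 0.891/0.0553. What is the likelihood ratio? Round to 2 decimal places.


Likelihood ratio calculation:
LR = P(E|Hp) / P(E|Hd)
LR = 0.891 / 0.0553
LR = 16.11

16.11


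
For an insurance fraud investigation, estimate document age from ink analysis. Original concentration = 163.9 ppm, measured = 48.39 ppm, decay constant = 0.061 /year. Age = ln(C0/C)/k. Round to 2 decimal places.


Document age estimation:
C0/C = 163.9 / 48.39 = 3.387063
ln(C0/C) = 1.219963
t = 1.219963 / 0.061 = 20.00 years

20.00


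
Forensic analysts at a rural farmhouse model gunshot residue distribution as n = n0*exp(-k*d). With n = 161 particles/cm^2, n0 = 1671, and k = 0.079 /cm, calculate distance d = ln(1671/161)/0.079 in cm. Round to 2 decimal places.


GSR distance calculation:
n0/n = 1671 / 161 = 10.378882
ln(n0/n) = 2.339773
d = 2.339773 / 0.079 = 29.62 cm

29.62


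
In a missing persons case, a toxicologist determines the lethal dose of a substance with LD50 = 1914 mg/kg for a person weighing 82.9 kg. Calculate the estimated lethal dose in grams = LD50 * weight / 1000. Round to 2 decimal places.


Lethal dose calculation:
Lethal dose = LD50 * body_weight / 1000
= 1914 * 82.9 / 1000
= 158670.6 / 1000
= 158.67 g

158.67


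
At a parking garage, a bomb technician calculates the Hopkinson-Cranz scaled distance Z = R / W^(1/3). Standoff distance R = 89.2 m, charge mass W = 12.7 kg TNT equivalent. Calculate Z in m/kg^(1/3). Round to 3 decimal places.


Scaled distance calculation:
W^(1/3) = 12.7^(1/3) = 2.333107
Z = R / W^(1/3) = 89.2 / 2.333107
Z = 38.232 m/kg^(1/3)

38.232


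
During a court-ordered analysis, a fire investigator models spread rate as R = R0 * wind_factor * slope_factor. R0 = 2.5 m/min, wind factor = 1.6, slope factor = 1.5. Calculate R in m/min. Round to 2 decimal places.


Fire spread rate calculation:
R = R0 * wind_factor * slope_factor
= 2.5 * 1.6 * 1.5
= 4 * 1.5
= 6.00 m/min

6.00


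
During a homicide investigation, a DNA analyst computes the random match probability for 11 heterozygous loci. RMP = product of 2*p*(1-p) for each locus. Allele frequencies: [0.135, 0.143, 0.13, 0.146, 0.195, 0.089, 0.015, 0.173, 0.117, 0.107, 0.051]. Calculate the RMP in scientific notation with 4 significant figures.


Computing RMP for 11 loci:
Locus 1: 2 * 0.135 * 0.865 = 0.23355
Locus 2: 2 * 0.143 * 0.857 = 0.245102
Locus 3: 2 * 0.13 * 0.87 = 0.2262
Locus 4: 2 * 0.146 * 0.854 = 0.249368
Locus 5: 2 * 0.195 * 0.805 = 0.31395
Locus 6: 2 * 0.089 * 0.911 = 0.162158
Locus 7: 2 * 0.015 * 0.985 = 0.02955
Locus 8: 2 * 0.173 * 0.827 = 0.286142
Locus 9: 2 * 0.117 * 0.883 = 0.206622
Locus 10: 2 * 0.107 * 0.893 = 0.191102
Locus 11: 2 * 0.051 * 0.949 = 0.096798
RMP = 5.313e-09

5.313e-09


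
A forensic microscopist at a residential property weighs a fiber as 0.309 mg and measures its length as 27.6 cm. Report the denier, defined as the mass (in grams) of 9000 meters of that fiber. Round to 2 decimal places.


Denier calculation:
Mass in grams = 0.309 mg / 1000 = 0.000309 g
Length in meters = 27.6 cm / 100 = 0.276 m
Linear density = mass / length = 0.000309 / 0.276 = 0.00111957 g/m
Denier = (g/m) * 9000 = 0.00111957 * 9000 = 10.08

10.08


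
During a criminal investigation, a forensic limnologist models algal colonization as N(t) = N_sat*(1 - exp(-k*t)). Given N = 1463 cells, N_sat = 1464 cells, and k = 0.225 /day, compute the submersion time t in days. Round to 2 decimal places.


PMSI from diatom colonization curve:
N / N_sat = 1463 / 1464 = 0.999317
1 - N/N_sat = 0.000683
ln(1 - N/N_sat) = -7.289016
t = -ln(1 - N/N_sat) / k = -(-7.289016) / 0.225 = 32.40 days

32.40


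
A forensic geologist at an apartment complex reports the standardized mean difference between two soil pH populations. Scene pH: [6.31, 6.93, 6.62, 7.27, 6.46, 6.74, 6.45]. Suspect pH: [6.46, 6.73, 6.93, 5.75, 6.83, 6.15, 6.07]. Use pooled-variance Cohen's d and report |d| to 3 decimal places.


Pooled-variance Cohen's d for soil pH comparison:
Scene mean = 46.78 / 7 = 6.682857
Suspect mean = 44.92 / 7 = 6.417143
Scene sample variance s_s^2 = 0.109324
Suspect sample variance s_c^2 = 0.195024
Pooled variance = ((n_s-1)*s_s^2 + (n_c-1)*s_c^2) / (n_s + n_c - 2) = 0.152174
Pooled SD = sqrt(0.152174) = 0.390095
Mean difference = 0.265714
|d| = |0.265714| / 0.390095 = 0.681

0.681


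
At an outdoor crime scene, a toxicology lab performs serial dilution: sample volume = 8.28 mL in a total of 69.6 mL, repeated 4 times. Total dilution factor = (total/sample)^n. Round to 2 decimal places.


Dilution factor calculation:
Single dilution = V_total / V_sample = 69.6 / 8.28 ≈ 8.405797
Number of dilutions = 4
Total DF = (69.6 / 8.28)^4 (full precision, rounded at the end) = 4992.47

4992.47


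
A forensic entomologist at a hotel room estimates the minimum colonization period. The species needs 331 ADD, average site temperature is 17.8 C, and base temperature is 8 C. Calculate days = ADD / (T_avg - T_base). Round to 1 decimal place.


Insect development time:
Effective temperature = avg_temp - T_base = 17.8 - 8 = 9.8 C
Days = ADD / effective_temp = 331 / 9.8 = 33.8 days

33.8


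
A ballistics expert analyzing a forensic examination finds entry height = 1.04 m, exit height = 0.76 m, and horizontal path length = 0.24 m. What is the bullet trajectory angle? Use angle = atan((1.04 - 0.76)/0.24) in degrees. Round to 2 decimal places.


Bullet trajectory angle:
Height difference = 1.04 - 0.76 = 0.28 m
angle = atan(0.28 / 0.24)
angle = atan(1.166667)
angle = 49.40 degrees

49.40


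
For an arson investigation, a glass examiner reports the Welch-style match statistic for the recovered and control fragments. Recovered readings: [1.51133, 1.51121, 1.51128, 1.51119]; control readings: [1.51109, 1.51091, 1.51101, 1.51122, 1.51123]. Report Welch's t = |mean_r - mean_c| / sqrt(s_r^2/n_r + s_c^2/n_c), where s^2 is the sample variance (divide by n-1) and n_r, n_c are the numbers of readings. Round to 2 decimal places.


Welch's t-criterion for glass RI comparison:
Recovered mean = sum / n_r = 6.04501 / 4 = 1.5112525
Control mean = sum / n_c = 7.55546 / 5 = 1.511092
Recovered sample variance s_r^2 = 4.15833e-09
Control sample variance s_c^2 = 1.882e-08
Welch SE (unpooled) = sqrt(s_r^2/n_r + s_c^2/n_c) = sqrt(1.03958e-09 + 3.764e-09) = sqrt(4.80358e-09) = 6.93079e-05
|mean_r - mean_c| = 0.0001605
t = 0.0001605 / 6.93079e-05 = 2.32

2.32


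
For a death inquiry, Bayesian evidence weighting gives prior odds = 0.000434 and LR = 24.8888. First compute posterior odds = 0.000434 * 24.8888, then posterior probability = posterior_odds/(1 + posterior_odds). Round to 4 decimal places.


Bayesian evidence evaluation:
Posterior odds = prior_odds * LR = 0.000434 * 24.8888 = 0.01080174
Posterior probability = posterior_odds / (1 + posterior_odds)
= 0.01080174 / (1 + 0.01080174)
= 0.01080174 / 1.01080174
= 0.0107

0.0107


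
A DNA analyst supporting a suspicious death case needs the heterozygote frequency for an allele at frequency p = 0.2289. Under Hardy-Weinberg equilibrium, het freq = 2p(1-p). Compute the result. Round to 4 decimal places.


Hardy-Weinberg heterozygote frequency:
q = 1 - p = 1 - 0.2289 = 0.7711
2pq = 2 * 0.2289 * 0.7711 = 0.3530

0.3530


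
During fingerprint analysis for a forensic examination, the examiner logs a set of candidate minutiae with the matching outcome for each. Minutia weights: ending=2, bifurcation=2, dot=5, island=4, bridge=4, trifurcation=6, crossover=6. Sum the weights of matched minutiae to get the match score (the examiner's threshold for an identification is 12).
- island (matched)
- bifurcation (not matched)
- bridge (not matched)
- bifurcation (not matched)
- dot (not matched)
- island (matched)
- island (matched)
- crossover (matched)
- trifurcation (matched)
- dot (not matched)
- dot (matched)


Weighted minutiae match score:
  island: matched, +4 (running total 4)
  bifurcation: not matched, +0
  bridge: not matched, +0
  bifurcation: not matched, +0
  dot: not matched, +0
  island: matched, +4 (running total 8)
  island: matched, +4 (running total 12)
  crossover: matched, +6 (running total 18)
  trifurcation: matched, +6 (running total 24)
  dot: not matched, +0
  dot: matched, +5 (running total 29)
Total score = 29
Threshold = 12; verdict = identification

29


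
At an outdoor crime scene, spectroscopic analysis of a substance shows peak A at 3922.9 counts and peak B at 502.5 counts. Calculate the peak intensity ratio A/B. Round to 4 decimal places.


Spectral peak ratio:
Peak A = 3922.9 counts
Peak B = 502.5 counts
Ratio = 3922.9 / 502.5 = 7.8068

7.8068


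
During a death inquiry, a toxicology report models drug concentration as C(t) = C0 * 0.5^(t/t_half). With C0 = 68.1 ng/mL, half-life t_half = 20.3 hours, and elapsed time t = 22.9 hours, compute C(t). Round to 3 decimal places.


Drug concentration decay:
Number of half-lives = t / t_half = 22.9 / 20.3 = 1.128079
Decay factor = 0.5^1.128079 = 0.45752453
C(t) = 68.1 * 0.45752453 = 31.157 ng/mL

31.157


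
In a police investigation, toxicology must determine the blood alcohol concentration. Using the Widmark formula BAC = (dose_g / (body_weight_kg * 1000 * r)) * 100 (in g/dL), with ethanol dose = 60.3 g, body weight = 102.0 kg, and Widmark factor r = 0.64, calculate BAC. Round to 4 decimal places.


Applying the Widmark formula:
BAC = (dose_g / (body_wt * 1000 * r)) * 100
Denominator = 102.0 * 1000 * 0.64 = 65280
BAC = (60.3 / 65280) * 100
BAC = 0.0924 g/dL

0.0924


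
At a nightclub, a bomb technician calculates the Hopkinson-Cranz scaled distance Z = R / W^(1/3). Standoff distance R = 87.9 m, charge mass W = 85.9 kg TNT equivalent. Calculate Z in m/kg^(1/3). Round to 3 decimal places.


Scaled distance calculation:
W^(1/3) = 85.9^(1/3) = 4.412293
Z = R / W^(1/3) = 87.9 / 4.412293
Z = 19.922 m/kg^(1/3)

19.922


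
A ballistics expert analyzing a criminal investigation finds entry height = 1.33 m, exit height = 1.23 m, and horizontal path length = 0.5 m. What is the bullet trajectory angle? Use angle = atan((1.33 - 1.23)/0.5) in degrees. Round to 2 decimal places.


Bullet trajectory angle:
Height difference = 1.33 - 1.23 = 0.1 m
angle = atan(0.1 / 0.5)
angle = atan(0.2)
angle = 11.31 degrees

11.31


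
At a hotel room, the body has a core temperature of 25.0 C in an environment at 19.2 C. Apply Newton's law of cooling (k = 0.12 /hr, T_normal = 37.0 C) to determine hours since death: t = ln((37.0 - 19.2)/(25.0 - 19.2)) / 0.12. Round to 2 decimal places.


Using Newton's law of cooling:
t = ln((T_normal - T_ambient) / (T_body - T_ambient)) / k
T_normal - T_ambient = 17.8
T_body - T_ambient = 5.8
Ratio = 3.068966
ln(ratio) = 1.121341
t = 1.121341 / 0.12 = 9.34 hours

9.34


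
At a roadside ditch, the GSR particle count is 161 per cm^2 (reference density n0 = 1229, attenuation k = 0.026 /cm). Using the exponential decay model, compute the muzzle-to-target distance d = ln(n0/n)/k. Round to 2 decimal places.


GSR distance calculation:
n0/n = 1229 / 161 = 7.63354
ln(n0/n) = 2.032552
d = 2.032552 / 0.026 = 78.18 cm

78.18


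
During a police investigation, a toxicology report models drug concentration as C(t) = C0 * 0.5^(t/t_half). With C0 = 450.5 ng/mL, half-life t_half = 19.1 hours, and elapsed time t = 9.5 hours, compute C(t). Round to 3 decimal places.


Drug concentration decay:
Number of half-lives = t / t_half = 9.5 / 19.1 = 0.497382
Decay factor = 0.5^0.497382 = 0.7083911
C(t) = 450.5 * 0.7083911 = 319.130 ng/mL

319.130


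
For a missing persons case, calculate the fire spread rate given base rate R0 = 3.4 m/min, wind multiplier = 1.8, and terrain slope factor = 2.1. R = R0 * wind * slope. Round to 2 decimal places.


Fire spread rate calculation:
R = R0 * wind_factor * slope_factor
= 3.4 * 1.8 * 2.1
= 6.12 * 2.1
= 12.85 m/min

12.85


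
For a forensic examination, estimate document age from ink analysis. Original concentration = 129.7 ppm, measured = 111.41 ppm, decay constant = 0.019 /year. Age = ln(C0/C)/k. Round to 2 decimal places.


Document age estimation:
C0/C = 129.7 / 111.41 = 1.164168
ln(C0/C) = 0.152007
t = 0.152007 / 0.019 = 8.00 years

8.00


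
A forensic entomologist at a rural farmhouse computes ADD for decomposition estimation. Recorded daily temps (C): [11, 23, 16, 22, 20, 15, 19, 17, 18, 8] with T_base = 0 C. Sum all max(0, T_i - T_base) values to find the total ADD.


Computing ADD day by day:
Day 1: max(0, 11 - 0) = 11
Day 2: max(0, 23 - 0) = 23
Day 3: max(0, 16 - 0) = 16
Day 4: max(0, 22 - 0) = 22
Day 5: max(0, 20 - 0) = 20
Day 6: max(0, 15 - 0) = 15
Day 7: max(0, 19 - 0) = 19
Day 8: max(0, 17 - 0) = 17
Day 9: max(0, 18 - 0) = 18
Day 10: max(0, 8 - 0) = 8
Total ADD = 169

169


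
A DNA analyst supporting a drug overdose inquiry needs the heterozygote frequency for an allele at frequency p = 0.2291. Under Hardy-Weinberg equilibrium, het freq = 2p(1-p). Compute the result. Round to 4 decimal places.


Hardy-Weinberg heterozygote frequency:
q = 1 - p = 1 - 0.2291 = 0.7709
2pq = 2 * 0.2291 * 0.7709 = 0.3532

0.3532


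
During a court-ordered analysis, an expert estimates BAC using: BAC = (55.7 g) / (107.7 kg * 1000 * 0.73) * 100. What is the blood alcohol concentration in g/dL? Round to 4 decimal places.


Applying the Widmark formula:
BAC = (dose_g / (body_wt * 1000 * r)) * 100
Denominator = 107.7 * 1000 * 0.73 = 78621
BAC = (55.7 / 78621) * 100
BAC = 0.0708 g/dL

0.0708


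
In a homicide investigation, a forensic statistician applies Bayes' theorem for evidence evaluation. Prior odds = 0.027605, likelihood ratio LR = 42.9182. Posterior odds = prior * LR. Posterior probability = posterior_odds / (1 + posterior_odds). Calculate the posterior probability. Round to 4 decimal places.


Bayesian evidence evaluation:
Posterior odds = prior_odds * LR = 0.027605 * 42.9182 = 1.184757
Posterior probability = posterior_odds / (1 + posterior_odds)
= 1.184757 / (1 + 1.184757)
= 1.184757 / 2.184757
= 0.5423

0.5423


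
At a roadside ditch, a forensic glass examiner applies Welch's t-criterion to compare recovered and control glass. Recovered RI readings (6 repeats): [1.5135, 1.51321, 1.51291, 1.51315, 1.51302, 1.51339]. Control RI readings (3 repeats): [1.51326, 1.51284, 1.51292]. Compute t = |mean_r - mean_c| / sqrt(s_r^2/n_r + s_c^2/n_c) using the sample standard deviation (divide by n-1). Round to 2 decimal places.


Welch's t-criterion for glass RI comparison:
Recovered mean = sum / n_r = 9.07918 / 6 = 1.5131967
Control mean = sum / n_c = 4.53902 / 3 = 1.5130067
Recovered sample variance s_r^2 = 4.90267e-08
Control sample variance s_c^2 = 4.97333e-08
Welch SE (unpooled) = sqrt(s_r^2/n_r + s_c^2/n_c) = sqrt(8.17111e-09 + 1.65778e-08) = sqrt(2.47489e-08) = 0.000157318
|mean_r - mean_c| = 0.00019
t = 0.00019 / 0.000157318 = 1.21

1.21


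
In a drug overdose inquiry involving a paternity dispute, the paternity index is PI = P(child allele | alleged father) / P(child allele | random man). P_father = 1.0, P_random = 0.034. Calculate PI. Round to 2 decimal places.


Paternity Index calculation:
PI = P(allele|father) / P(allele|random)
PI = 1.0 / 0.034
PI = 29.41

29.41


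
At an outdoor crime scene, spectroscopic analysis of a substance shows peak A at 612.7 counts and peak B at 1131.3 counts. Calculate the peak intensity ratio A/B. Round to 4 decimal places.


Spectral peak ratio:
Peak A = 612.7 counts
Peak B = 1131.3 counts
Ratio = 612.7 / 1131.3 = 0.5416

0.5416


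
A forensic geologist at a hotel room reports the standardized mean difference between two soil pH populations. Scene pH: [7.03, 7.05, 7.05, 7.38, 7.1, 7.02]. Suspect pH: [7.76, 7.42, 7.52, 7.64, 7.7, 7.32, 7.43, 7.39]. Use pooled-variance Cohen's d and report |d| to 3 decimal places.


Pooled-variance Cohen's d for soil pH comparison:
Scene mean = 42.63 / 6 = 7.105
Suspect mean = 60.18 / 8 = 7.5225
Scene sample variance s_s^2 = 0.01891
Suspect sample variance s_c^2 = 0.025621
Pooled variance = ((n_s-1)*s_s^2 + (n_c-1)*s_c^2) / (n_s + n_c - 2) = 0.022825
Pooled SD = sqrt(0.022825) = 0.151079
Mean difference = -0.4175
|d| = |-0.4175| / 0.151079 = 2.763

2.763


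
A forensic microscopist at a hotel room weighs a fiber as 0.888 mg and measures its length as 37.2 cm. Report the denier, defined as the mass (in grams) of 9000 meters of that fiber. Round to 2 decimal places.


Denier calculation:
Mass in grams = 0.888 mg / 1000 = 0.000888 g
Length in meters = 37.2 cm / 100 = 0.372 m
Linear density = mass / length = 0.000888 / 0.372 = 0.0023871 g/m
Denier = (g/m) * 9000 = 0.0023871 * 9000 = 21.48

21.48


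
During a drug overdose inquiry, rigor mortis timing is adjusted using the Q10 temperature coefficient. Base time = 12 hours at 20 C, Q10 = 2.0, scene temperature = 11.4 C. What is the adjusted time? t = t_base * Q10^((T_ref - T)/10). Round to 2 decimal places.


Rigor mortis time adjustment:
Exponent = (T_ref - T_actual) / 10 = (20 - 11.4) / 10 = 0.86
Q10 factor = 2.0^0.86 = 1.81504
t_adjusted = 12 * 1.81504 = 21.78 hours

21.78


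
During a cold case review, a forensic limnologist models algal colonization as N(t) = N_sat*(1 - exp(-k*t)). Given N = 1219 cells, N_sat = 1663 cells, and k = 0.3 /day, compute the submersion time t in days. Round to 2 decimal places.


PMSI from diatom colonization curve:
N / N_sat = 1219 / 1663 = 0.733013
1 - N/N_sat = 0.266987
ln(1 - N/N_sat) = -1.320555
t = -ln(1 - N/N_sat) / k = -(-1.320555) / 0.3 = 4.40 days

4.40


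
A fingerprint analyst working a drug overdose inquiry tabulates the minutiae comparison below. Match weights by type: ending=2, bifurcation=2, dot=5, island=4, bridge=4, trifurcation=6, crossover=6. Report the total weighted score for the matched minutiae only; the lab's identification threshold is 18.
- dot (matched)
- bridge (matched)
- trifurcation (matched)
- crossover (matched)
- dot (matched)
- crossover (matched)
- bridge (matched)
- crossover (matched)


Weighted minutiae match score:
  dot: matched, +5 (running total 5)
  bridge: matched, +4 (running total 9)
  trifurcation: matched, +6 (running total 15)
  crossover: matched, +6 (running total 21)
  dot: matched, +5 (running total 26)
  crossover: matched, +6 (running total 32)
  bridge: matched, +4 (running total 36)
  crossover: matched, +6 (running total 42)
Total score = 42
Threshold = 18; verdict = identification

42


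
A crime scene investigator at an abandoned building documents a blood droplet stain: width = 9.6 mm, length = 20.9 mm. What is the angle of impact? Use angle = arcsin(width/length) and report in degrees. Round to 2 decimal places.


Blood spatter impact angle calculation:
width / length = 9.6 / 20.9 = 0.45933
angle = arcsin(0.45933)
angle = 27.34 degrees

27.34


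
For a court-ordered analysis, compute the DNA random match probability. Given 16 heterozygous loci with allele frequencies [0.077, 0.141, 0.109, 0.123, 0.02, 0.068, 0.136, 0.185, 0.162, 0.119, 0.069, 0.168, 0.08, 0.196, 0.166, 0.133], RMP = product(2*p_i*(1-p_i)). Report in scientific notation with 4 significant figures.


Computing RMP for 16 loci:
Locus 1: 2 * 0.077 * 0.923 = 0.142142
Locus 2: 2 * 0.141 * 0.859 = 0.242238
Locus 3: 2 * 0.109 * 0.891 = 0.194238
Locus 4: 2 * 0.123 * 0.877 = 0.215742
Locus 5: 2 * 0.02 * 0.98 = 0.0392
Locus 6: 2 * 0.068 * 0.932 = 0.126752
Locus 7: 2 * 0.136 * 0.864 = 0.235008
Locus 8: 2 * 0.185 * 0.815 = 0.30155
Locus 9: 2 * 0.162 * 0.838 = 0.271512
Locus 10: 2 * 0.119 * 0.881 = 0.209678
Locus 11: 2 * 0.069 * 0.931 = 0.128478
Locus 12: 2 * 0.168 * 0.832 = 0.279552
Locus 13: 2 * 0.08 * 0.92 = 0.1472
Locus 14: 2 * 0.196 * 0.804 = 0.315168
Locus 15: 2 * 0.166 * 0.834 = 0.276888
Locus 16: 2 * 0.133 * 0.867 = 0.230622
RMP = 3.078e-12

3.078e-12


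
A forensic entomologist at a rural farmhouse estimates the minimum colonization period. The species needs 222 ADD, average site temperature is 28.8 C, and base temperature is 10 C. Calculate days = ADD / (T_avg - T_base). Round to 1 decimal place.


Insect development time:
Effective temperature = avg_temp - T_base = 28.8 - 10 = 18.8 C
Days = ADD / effective_temp = 222 / 18.8 = 11.8 days

11.8


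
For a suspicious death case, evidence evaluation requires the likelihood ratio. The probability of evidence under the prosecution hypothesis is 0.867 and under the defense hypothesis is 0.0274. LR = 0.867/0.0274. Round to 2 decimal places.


Likelihood ratio calculation:
LR = P(E|Hp) / P(E|Hd)
LR = 0.867 / 0.0274
LR = 31.64

31.64


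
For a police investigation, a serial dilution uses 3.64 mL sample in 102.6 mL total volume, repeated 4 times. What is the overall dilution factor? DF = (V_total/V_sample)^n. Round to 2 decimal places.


Dilution factor calculation:
Single dilution = V_total / V_sample = 102.6 / 3.64 ≈ 28.186813
Number of dilutions = 4
Total DF = (102.6 / 3.64)^4 (full precision, rounded at the end) = 631224.59

631224.59


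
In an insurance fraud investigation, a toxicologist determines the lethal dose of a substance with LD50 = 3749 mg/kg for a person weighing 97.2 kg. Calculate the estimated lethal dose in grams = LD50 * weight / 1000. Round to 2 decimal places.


Lethal dose calculation:
Lethal dose = LD50 * body_weight / 1000
= 3749 * 97.2 / 1000
= 364402.8 / 1000
= 364.40 g

364.40


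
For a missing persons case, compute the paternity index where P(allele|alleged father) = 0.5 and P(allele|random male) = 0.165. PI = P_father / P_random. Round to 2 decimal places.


Paternity Index calculation:
PI = P(allele|father) / P(allele|random)
PI = 0.5 / 0.165
PI = 3.03

3.03


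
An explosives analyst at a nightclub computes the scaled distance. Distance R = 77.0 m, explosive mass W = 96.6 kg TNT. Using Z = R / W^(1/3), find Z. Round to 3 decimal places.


Scaled distance calculation:
W^(1/3) = 96.6^(1/3) = 4.588376
Z = R / W^(1/3) = 77.0 / 4.588376
Z = 16.782 m/kg^(1/3)

16.782


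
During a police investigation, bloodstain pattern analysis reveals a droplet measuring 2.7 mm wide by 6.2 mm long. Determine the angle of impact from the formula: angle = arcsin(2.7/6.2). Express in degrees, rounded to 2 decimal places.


Blood spatter impact angle calculation:
width / length = 2.7 / 6.2 = 0.435484
angle = arcsin(0.435484)
angle = 25.82 degrees

25.82


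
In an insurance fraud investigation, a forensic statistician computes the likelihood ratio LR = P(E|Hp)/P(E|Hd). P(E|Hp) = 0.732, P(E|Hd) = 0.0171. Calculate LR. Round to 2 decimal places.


Likelihood ratio calculation:
LR = P(E|Hp) / P(E|Hd)
LR = 0.732 / 0.0171
LR = 42.81

42.81


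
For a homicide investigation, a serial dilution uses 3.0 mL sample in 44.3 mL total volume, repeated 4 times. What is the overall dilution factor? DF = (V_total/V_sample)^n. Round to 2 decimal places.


Dilution factor calculation:
Single dilution = V_total / V_sample = 44.3 / 3.0 ≈ 14.766667
Number of dilutions = 4
Total DF = (44.3 / 3.0)^4 (full precision, rounded at the end) = 47547.74

47547.74


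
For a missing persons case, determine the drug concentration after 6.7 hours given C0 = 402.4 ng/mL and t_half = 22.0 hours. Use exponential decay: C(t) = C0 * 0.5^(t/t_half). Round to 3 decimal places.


Drug concentration decay:
Number of half-lives = t / t_half = 6.7 / 22.0 = 0.304545
Decay factor = 0.5^0.304545 = 0.80969754
C(t) = 402.4 * 0.80969754 = 325.822 ng/mL

325.822


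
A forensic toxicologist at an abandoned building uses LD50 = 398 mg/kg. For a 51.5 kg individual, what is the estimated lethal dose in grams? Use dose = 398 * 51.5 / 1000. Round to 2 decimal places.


Lethal dose calculation:
Lethal dose = LD50 * body_weight / 1000
= 398 * 51.5 / 1000
= 20497 / 1000
= 20.50 g

20.50


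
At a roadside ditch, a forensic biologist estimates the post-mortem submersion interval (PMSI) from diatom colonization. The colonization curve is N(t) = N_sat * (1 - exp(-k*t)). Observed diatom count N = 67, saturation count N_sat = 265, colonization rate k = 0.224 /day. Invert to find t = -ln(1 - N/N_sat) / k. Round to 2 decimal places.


PMSI from diatom colonization curve:
N / N_sat = 67 / 265 = 0.25283
1 - N/N_sat = 0.74717
ln(1 - N/N_sat) = -0.291463
t = -ln(1 - N/N_sat) / k = -(-0.291463) / 0.224 = 1.30 days

1.30


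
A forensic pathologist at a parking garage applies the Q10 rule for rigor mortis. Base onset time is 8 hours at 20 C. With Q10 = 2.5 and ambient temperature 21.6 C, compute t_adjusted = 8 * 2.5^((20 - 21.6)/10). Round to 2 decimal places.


Rigor mortis time adjustment:
Exponent = (T_ref - T_actual) / 10 = (20 - 21.6) / 10 = -0.16
Q10 factor = 2.5^-0.16 = 0.86363
t_adjusted = 8 * 0.86363 = 6.91 hours

6.91


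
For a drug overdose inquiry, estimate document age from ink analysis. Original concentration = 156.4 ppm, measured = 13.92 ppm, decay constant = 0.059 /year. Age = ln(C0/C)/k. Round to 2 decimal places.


Document age estimation:
C0/C = 156.4 / 13.92 = 11.235632
ln(C0/C) = 2.41909
t = 2.41909 / 0.059 = 41.00 years

41.00


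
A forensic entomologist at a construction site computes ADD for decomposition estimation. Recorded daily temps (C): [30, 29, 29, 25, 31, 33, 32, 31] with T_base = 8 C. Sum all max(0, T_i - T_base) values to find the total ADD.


Computing ADD day by day:
Day 1: max(0, 30 - 8) = 22
Day 2: max(0, 29 - 8) = 21
Day 3: max(0, 29 - 8) = 21
Day 4: max(0, 25 - 8) = 17
Day 5: max(0, 31 - 8) = 23
Day 6: max(0, 33 - 8) = 25
Day 7: max(0, 32 - 8) = 24
Day 8: max(0, 31 - 8) = 23
Total ADD = 176

176


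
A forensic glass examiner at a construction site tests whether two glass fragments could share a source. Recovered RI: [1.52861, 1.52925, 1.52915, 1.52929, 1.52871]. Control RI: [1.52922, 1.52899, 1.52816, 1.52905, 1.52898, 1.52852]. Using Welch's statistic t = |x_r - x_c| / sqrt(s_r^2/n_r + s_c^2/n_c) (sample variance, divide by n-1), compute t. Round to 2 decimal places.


Welch's t-criterion for glass RI comparison:
Recovered mean = sum / n_r = 7.64501 / 5 = 1.529002
Control mean = sum / n_c = 9.17292 / 6 = 1.52882
Recovered sample variance s_r^2 = 1.0132e-07
Control sample variance s_c^2 = 1.586e-07
Welch SE (unpooled) = sqrt(s_r^2/n_r + s_c^2/n_c) = sqrt(2.0264e-08 + 2.64333e-08) = sqrt(4.66973e-08) = 0.000216096
|mean_r - mean_c| = 0.000182
t = 0.000182 / 0.000216096 = 0.84

0.84


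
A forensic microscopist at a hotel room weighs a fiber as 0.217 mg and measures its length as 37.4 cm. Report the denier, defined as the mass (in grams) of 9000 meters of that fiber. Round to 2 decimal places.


Denier calculation:
Mass in grams = 0.217 mg / 1000 = 0.000217 g
Length in meters = 37.4 cm / 100 = 0.374 m
Linear density = mass / length = 0.000217 / 0.374 = 0.00058021 g/m
Denier = (g/m) * 9000 = 0.00058021 * 9000 = 5.22

5.22


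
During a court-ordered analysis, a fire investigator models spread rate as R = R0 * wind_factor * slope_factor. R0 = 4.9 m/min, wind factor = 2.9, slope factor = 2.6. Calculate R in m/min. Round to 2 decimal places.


Fire spread rate calculation:
R = R0 * wind_factor * slope_factor
= 4.9 * 2.9 * 2.6
= 14.21 * 2.6
= 36.95 m/min

36.95


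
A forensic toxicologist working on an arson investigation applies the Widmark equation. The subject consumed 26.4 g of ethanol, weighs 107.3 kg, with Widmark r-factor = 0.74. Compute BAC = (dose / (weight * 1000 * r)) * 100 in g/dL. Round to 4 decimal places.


Applying the Widmark formula:
BAC = (dose_g / (body_wt * 1000 * r)) * 100
Denominator = 107.3 * 1000 * 0.74 = 79402
BAC = (26.4 / 79402) * 100
BAC = 0.0332 g/dL

0.0332


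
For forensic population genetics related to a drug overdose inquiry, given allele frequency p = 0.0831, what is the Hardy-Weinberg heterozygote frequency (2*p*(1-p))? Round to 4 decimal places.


Hardy-Weinberg heterozygote frequency:
q = 1 - p = 1 - 0.0831 = 0.9169
2pq = 2 * 0.0831 * 0.9169 = 0.1524

0.1524


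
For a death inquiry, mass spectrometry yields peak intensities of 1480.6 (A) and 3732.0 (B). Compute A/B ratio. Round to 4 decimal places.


Spectral peak ratio:
Peak A = 1480.6 counts
Peak B = 3732.0 counts
Ratio = 1480.6 / 3732.0 = 0.3967

0.3967


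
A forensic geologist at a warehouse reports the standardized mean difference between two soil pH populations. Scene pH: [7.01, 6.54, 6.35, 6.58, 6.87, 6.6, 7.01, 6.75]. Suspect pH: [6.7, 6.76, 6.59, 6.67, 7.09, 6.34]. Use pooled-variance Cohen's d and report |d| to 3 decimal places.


Pooled-variance Cohen's d for soil pH comparison:
Scene mean = 53.71 / 8 = 6.71375
Suspect mean = 40.15 / 6 = 6.691667
Scene sample variance s_s^2 = 0.05637
Suspect sample variance s_c^2 = 0.059577
Pooled variance = ((n_s-1)*s_s^2 + (n_c-1)*s_c^2) / (n_s + n_c - 2) = 0.057706
Pooled SD = sqrt(0.057706) = 0.240221
Mean difference = 0.022083
|d| = |0.022083| / 0.240221 = 0.092

0.092


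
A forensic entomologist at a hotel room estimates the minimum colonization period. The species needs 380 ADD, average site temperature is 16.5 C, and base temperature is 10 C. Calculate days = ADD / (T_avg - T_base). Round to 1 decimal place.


Insect development time:
Effective temperature = avg_temp - T_base = 16.5 - 10 = 6.5 C
Days = ADD / effective_temp = 380 / 6.5 = 58.5 days

58.5


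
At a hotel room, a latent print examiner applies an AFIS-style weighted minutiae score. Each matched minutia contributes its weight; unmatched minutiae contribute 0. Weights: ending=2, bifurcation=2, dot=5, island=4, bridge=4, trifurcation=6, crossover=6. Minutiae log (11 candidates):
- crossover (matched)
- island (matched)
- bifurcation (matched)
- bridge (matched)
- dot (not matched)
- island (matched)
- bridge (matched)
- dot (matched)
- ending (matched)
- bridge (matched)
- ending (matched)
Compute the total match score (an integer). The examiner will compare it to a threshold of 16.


Weighted minutiae match score:
  crossover: matched, +6 (running total 6)
  island: matched, +4 (running total 10)
  bifurcation: matched, +2 (running total 12)
  bridge: matched, +4 (running total 16)
  dot: not matched, +0
  island: matched, +4 (running total 20)
  bridge: matched, +4 (running total 24)
  dot: matched, +5 (running total 29)
  ending: matched, +2 (running total 31)
  bridge: matched, +4 (running total 35)
  ending: matched, +2 (running total 37)
Total score = 37
Threshold = 16; verdict = identification

37


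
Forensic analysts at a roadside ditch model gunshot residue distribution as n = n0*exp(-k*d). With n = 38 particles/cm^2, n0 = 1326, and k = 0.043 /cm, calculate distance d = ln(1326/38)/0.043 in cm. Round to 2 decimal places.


GSR distance calculation:
n0/n = 1326 / 38 = 34.894737
ln(n0/n) = 3.552336
d = 3.552336 / 0.043 = 82.61 cm

82.61


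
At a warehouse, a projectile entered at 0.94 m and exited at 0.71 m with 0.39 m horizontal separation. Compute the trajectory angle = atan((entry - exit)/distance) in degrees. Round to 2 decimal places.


Bullet trajectory angle:
Height difference = 0.94 - 0.71 = 0.23 m
angle = atan(0.23 / 0.39)
angle = atan(0.589744)
angle = 30.53 degrees

30.53


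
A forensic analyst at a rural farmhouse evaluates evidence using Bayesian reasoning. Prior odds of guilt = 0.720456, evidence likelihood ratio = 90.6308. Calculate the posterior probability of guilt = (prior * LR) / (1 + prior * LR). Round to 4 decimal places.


Bayesian evidence evaluation:
Posterior odds = prior_odds * LR = 0.720456 * 90.6308 = 65.2955
Posterior probability = posterior_odds / (1 + posterior_odds)
= 65.2955 / (1 + 65.2955)
= 65.2955 / 66.2955
= 0.9849

0.9849


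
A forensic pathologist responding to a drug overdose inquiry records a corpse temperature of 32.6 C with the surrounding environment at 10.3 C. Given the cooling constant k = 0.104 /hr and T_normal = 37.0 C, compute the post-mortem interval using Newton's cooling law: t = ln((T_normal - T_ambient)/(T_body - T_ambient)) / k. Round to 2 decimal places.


Using Newton's law of cooling:
t = ln((T_normal - T_ambient) / (T_body - T_ambient)) / k
T_normal - T_ambient = 26.7
T_body - T_ambient = 22.3
Ratio = 1.197309
ln(ratio) = 0.180077
t = 0.180077 / 0.104 = 1.73 hours

1.73


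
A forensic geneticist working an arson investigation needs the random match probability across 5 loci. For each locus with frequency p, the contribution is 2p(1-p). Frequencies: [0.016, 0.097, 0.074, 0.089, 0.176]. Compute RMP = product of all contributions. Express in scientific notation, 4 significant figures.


Computing RMP for 5 loci:
Locus 1: 2 * 0.016 * 0.984 = 0.031488
Locus 2: 2 * 0.097 * 0.903 = 0.175182
Locus 3: 2 * 0.074 * 0.926 = 0.137048
Locus 4: 2 * 0.089 * 0.911 = 0.162158
Locus 5: 2 * 0.176 * 0.824 = 0.290048
RMP = 3.556e-05

3.556e-05


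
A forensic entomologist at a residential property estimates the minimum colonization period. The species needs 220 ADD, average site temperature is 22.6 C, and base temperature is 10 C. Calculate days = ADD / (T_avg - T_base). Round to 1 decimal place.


Insect development time:
Effective temperature = avg_temp - T_base = 22.6 - 10 = 12.6 C
Days = ADD / effective_temp = 220 / 12.6 = 17.5 days

17.5


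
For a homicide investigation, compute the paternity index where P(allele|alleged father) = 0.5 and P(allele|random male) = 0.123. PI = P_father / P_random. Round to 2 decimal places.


Paternity Index calculation:
PI = P(allele|father) / P(allele|random)
PI = 0.5 / 0.123
PI = 4.07

4.07


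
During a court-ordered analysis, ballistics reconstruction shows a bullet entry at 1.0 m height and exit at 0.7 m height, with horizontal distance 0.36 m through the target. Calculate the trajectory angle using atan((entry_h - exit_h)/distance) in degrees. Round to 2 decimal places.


Bullet trajectory angle:
Height difference = 1.0 - 0.7 = 0.3 m
angle = atan(0.3 / 0.36)
angle = atan(0.833333)
angle = 39.81 degrees

39.81


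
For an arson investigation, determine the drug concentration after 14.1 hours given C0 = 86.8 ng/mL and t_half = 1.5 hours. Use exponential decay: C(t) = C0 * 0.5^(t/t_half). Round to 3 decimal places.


Drug concentration decay:
Number of half-lives = t / t_half = 14.1 / 1.5 = 9.4
Decay factor = 0.5^9.4 = 0.00148019
C(t) = 86.8 * 0.00148019 = 0.128 ng/mL

0.128


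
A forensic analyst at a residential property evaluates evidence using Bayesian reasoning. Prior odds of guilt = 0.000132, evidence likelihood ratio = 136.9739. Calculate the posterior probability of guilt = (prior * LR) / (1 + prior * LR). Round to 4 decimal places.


Bayesian evidence evaluation:
Posterior odds = prior_odds * LR = 0.000132 * 136.9739 = 0.01808055
Posterior probability = posterior_odds / (1 + posterior_odds)
= 0.01808055 / (1 + 0.01808055)
= 0.01808055 / 1.01808055
= 0.0178

0.0178


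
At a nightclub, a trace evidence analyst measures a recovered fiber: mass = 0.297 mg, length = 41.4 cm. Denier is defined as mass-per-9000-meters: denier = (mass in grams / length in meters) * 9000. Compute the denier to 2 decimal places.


Denier calculation:
Mass in grams = 0.297 mg / 1000 = 0.000297 g
Length in meters = 41.4 cm / 100 = 0.414 m
Linear density = mass / length = 0.000297 / 0.414 = 0.00071739 g/m
Denier = (g/m) * 9000 = 0.00071739 * 9000 = 6.46

6.46


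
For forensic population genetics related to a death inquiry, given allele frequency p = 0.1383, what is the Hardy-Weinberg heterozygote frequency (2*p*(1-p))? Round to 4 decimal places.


Hardy-Weinberg heterozygote frequency:
q = 1 - p = 1 - 0.1383 = 0.8617
2pq = 2 * 0.1383 * 0.8617 = 0.2383

0.2383


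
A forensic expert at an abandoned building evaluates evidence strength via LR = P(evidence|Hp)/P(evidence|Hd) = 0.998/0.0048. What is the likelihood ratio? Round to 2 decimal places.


Likelihood ratio calculation:
LR = P(E|Hp) / P(E|Hd)
LR = 0.998 / 0.0048
LR = 207.92

207.92


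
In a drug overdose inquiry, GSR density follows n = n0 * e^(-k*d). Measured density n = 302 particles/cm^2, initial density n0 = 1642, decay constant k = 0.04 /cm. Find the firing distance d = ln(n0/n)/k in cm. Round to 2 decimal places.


GSR distance calculation:
n0/n = 1642 / 302 = 5.437086
ln(n0/n) = 1.693243
d = 1.693243 / 0.04 = 42.33 cm

42.33


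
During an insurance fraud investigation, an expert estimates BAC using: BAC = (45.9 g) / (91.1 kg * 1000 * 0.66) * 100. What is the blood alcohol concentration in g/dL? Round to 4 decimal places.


Applying the Widmark formula:
BAC = (dose_g / (body_wt * 1000 * r)) * 100
Denominator = 91.1 * 1000 * 0.66 = 60126
BAC = (45.9 / 60126) * 100
BAC = 0.0763 g/dL

0.0763


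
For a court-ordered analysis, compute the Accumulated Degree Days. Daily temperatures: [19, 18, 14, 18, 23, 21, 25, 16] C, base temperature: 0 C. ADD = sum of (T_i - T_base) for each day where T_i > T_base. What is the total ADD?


Computing ADD day by day:
Day 1: max(0, 19 - 0) = 19
Day 2: max(0, 18 - 0) = 18
Day 3: max(0, 14 - 0) = 14
Day 4: max(0, 18 - 0) = 18
Day 5: max(0, 23 - 0) = 23
Day 6: max(0, 21 - 0) = 21
Day 7: max(0, 25 - 0) = 25
Day 8: max(0, 16 - 0) = 16
Total ADD = 154

154


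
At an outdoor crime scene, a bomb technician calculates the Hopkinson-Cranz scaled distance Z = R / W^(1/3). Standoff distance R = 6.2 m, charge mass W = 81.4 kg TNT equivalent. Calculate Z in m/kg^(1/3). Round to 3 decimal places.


Scaled distance calculation:
W^(1/3) = 81.4^(1/3) = 4.333859
Z = R / W^(1/3) = 6.2 / 4.333859
Z = 1.431 m/kg^(1/3)

1.431


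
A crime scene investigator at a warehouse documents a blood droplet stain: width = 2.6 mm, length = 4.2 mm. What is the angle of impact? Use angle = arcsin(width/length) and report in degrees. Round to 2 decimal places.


Blood spatter impact angle calculation:
width / length = 2.6 / 4.2 = 0.619048
angle = arcsin(0.619048)
angle = 38.25 degrees

38.25
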